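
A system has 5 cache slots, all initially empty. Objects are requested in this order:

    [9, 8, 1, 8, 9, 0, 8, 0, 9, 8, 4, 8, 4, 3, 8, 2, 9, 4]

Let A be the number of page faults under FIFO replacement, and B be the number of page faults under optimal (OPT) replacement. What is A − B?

Under FIFO: F F F . . F . . . . F . . F . F F . → 8 faults.
Under OPT: F F F . . F . . . . F . . F . F . . → 7 faults.
A − B = 8 − 7 = 1.

1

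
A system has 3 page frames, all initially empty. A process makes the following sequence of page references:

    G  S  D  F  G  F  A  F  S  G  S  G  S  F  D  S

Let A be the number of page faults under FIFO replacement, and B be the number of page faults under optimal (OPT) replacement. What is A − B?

2

Under FIFO: F F F F F . F . F . . . . F F . → 9 faults.
Under OPT: F F F F . . F . . F . . . . F . → 7 faults.
A − B = 9 − 7 = 2.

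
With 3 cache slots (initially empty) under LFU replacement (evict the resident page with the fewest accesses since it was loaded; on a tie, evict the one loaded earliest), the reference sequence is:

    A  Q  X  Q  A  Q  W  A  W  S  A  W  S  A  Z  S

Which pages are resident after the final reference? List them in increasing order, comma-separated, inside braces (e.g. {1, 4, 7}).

A -> miss, frames (A)
Q -> miss, frames (A Q)
X -> miss, frames (A Q X)
Q -> hit
A -> hit
Q -> hit
W -> miss, evict X, frames (A Q W)
A -> hit
W -> hit
S -> miss, evict W, frames (A Q S)
A -> hit
W -> miss, evict S, frames (A Q W)
S -> miss, evict W, frames (A Q S)
A -> hit
Z -> miss, evict S, frames (A Q Z)
S -> miss, evict Z, frames (A Q S)

{A, Q, S}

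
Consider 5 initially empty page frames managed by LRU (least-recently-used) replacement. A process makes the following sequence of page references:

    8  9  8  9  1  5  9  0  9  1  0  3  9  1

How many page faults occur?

8 -> fault, frames [8]
9 -> fault, frames [8, 9]
8 -> hit
9 -> hit
1 -> fault, frames [8, 9, 1]
5 -> fault, frames [8, 9, 1, 5]
9 -> hit
0 -> fault, frames [8, 1, 5, 9, 0]
9 -> hit
1 -> hit
0 -> hit
3 -> fault, evict 8, frames [5, 9, 1, 0, 3]
9 -> hit
1 -> hit
Page faults: 6.

6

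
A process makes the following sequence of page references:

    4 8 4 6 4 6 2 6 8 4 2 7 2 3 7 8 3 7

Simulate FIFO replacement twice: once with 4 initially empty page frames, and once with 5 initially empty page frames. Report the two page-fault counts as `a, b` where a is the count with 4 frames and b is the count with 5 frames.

7, 6

4 frames: F F . F . . F . . . . F . F . F . . → 7 faults.
5 frames: F F . F . . F . . . . F . F . . . . → 6 faults.
6 < 7: adding a frame reduced faults, as is typical.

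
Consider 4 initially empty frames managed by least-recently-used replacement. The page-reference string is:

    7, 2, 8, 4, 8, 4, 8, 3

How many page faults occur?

5

7: miss, frames {7}
2: miss, frames {7,2}
8: miss, frames {7,2,8}
4: miss, frames {7,2,8,4}
8: hit
4: hit
8: hit
3: miss, evict 7, frames {2,4,8,3}
Page faults: 5.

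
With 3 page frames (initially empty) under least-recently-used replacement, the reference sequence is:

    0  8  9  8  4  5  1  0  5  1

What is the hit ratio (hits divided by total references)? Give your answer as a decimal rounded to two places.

0.30

0 -> miss, frames [0]
8 -> miss, frames [0, 8]
9 -> miss, frames [0, 8, 9]
8 -> hit
4 -> miss, evict 0, frames [9, 8, 4]
5 -> miss, evict 9, frames [8, 4, 5]
1 -> miss, evict 8, frames [4, 5, 1]
0 -> miss, evict 4, frames [5, 1, 0]
5 -> hit
1 -> hit
Hits: 3 of 10 references → 3/10 = 0.3000.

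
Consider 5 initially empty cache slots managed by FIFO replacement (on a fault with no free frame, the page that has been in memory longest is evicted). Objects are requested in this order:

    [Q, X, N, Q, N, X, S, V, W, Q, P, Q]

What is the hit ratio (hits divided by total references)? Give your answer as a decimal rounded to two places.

Q → fault, frames (Q)
X → fault, frames (Q X)
N → fault, frames (Q X N)
Q → hit
N → hit
X → hit
S → fault, frames (Q X N S)
V → fault, frames (Q X N S V)
W → fault, evict Q, frames (X N S V W)
Q → fault, evict X, frames (N S V W Q)
P → fault, evict N, frames (S V W Q P)
Q → hit
Hits: 4 of 12 references → 4/12 = 0.3333.

0.33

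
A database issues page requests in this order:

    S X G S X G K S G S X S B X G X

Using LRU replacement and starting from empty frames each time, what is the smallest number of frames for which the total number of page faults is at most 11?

f=1: 16 faults
f=2: 13 faults
f=3: 8 faults
f=4: 5 faults
f=5: 5 faults
Smallest f with faults ≤ 11 is 3.

3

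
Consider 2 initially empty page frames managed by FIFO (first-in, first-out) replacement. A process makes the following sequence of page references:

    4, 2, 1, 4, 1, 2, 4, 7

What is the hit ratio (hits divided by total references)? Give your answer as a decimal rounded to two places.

4 -> miss, frames {4}
2 -> miss, frames {4,2}
1 -> miss, evict 4, frames {2,1}
4 -> miss, evict 2, frames {1,4}
1 -> hit
2 -> miss, evict 1, frames {4,2}
4 -> hit
7 -> miss, evict 4, frames {2,7}
Hits: 2 of 8 references → 2/8 = 0.2500.

0.25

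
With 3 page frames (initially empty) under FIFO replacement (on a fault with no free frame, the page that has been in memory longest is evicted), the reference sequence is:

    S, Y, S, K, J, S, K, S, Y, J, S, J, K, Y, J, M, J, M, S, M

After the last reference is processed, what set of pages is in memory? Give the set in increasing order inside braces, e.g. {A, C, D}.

{J, M, S}

S → miss, frames {S}
Y → miss, frames {S,Y}
S → hit
K → miss, frames {S,Y,K}
J → miss, evict S, frames {Y,K,J}
S → miss, evict Y, frames {K,J,S}
K → hit
S → hit
Y → miss, evict K, frames {J,S,Y}
J → hit
S → hit
J → hit
K → miss, evict J, frames {S,Y,K}
Y → hit
J → miss, evict S, frames {Y,K,J}
M → miss, evict Y, frames {K,J,M}
J → hit
M → hit
S → miss, evict K, frames {J,M,S}
M → hit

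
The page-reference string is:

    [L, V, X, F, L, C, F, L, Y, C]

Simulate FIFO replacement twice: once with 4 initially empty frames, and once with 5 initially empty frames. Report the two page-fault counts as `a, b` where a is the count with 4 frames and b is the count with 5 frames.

7, 6

4 frames: F F F F . F . F F . → 7 faults.
5 frames: F F F F . F . . F . → 6 faults.
6 < 7: adding a frame reduced faults, as is typical.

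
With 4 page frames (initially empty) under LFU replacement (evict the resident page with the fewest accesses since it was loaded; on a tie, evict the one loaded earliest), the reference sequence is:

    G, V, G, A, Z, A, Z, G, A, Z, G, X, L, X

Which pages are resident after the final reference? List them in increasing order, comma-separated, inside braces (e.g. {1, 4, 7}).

{A, G, X, Z}

G: fault, frames {G}
V: fault, frames {G,V}
G: hit
A: fault, frames {G,V,A}
Z: fault, frames {G,V,A,Z}
A: hit
Z: hit
G: hit
A: hit
Z: hit
G: hit
X: fault, evict V, frames {G,A,Z,X}
L: fault, evict X, frames {G,A,Z,L}
X: fault, evict L, frames {G,A,Z,X}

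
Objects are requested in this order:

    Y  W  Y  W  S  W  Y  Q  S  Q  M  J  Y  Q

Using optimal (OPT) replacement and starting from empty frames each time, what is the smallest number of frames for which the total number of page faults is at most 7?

3

f=1: 14 faults
f=2: 8 faults
f=3: 6 faults
f=4: 6 faults
f=5: 6 faults
f=6: 6 faults
Smallest f with faults ≤ 7 is 3.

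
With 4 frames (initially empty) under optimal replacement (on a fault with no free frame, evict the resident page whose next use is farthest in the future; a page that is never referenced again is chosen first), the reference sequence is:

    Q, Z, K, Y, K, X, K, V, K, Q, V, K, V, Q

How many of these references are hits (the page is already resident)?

8

Q → fault, frames [Q]
Z → fault, frames [Q, Z]
K → fault, frames [Q, Z, K]
Y → fault, frames [Q, Z, K, Y]
K → hit
X → fault, evict Y, frames [Q, Z, K, X]
K → hit
V → fault, evict X, frames [Q, Z, K, V]
K → hit
Q → hit
V → hit
K → hit
V → hit
Q → hit
Hits: 8.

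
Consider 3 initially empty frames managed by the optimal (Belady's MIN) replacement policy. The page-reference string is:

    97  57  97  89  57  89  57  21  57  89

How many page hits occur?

6

97 -> miss, frames [97]
57 -> miss, frames [97, 57]
97 -> hit
89 -> miss, frames [97, 57, 89]
57 -> hit
89 -> hit
57 -> hit
21 -> miss, evict 97, frames [57, 89, 21]
57 -> hit
89 -> hit
Hits: 6.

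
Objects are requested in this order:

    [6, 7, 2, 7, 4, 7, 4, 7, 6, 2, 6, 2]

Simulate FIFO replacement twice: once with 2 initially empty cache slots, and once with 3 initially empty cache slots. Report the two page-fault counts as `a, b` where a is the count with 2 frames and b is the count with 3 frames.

2 frames: F F F . F F . . F F . . → 7 faults.
3 frames: F F F . F . . . F . . . → 5 faults.
5 < 7: adding a frame reduced faults, as is typical.

7, 5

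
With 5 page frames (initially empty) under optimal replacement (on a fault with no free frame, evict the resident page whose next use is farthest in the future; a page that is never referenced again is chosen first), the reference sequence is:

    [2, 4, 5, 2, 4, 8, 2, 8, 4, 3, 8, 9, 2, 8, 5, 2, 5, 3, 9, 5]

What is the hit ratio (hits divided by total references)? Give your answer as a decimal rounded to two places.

2: miss, frames {2}
4: miss, frames {2,4}
5: miss, frames {2,4,5}
2: hit
4: hit
8: miss, frames {2,4,5,8}
2: hit
8: hit
4: hit
3: miss, frames {2,4,5,8,3}
8: hit
9: miss, evict 4, frames {2,5,8,3,9}
2: hit
8: hit
5: hit
2: hit
5: hit
3: hit
9: hit
5: hit
Hits: 14 of 20 references → 14/20 = 0.7000.

0.70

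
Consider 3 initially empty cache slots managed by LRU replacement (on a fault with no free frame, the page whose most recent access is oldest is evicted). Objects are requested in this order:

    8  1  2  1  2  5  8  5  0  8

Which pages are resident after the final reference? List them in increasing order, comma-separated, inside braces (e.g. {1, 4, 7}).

{0, 5, 8}

8 → miss, frames {8}
1 → miss, frames {8,1}
2 → miss, frames {8,1,2}
1 → hit
2 → hit
5 → miss, evict 8, frames {1,2,5}
8 → miss, evict 1, frames {2,5,8}
5 → hit
0 → miss, evict 2, frames {8,5,0}
8 → hit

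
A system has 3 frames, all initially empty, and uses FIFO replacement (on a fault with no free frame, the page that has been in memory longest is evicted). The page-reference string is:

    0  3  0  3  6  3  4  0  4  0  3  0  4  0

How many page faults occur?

6

0: miss, frames (0)
3: miss, frames (0 3)
0: hit
3: hit
6: miss, frames (0 3 6)
3: hit
4: miss, evict 0, frames (3 6 4)
0: miss, evict 3, frames (6 4 0)
4: hit
0: hit
3: miss, evict 6, frames (4 0 3)
0: hit
4: hit
0: hit
Page faults: 6.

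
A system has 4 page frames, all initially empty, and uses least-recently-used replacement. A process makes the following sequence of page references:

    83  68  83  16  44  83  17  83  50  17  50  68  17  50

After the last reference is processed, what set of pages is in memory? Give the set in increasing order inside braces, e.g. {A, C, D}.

83: miss, frames (83)
68: miss, frames (83 68)
83: hit
16: miss, frames (68 83 16)
44: miss, frames (68 83 16 44)
83: hit
17: miss, evict 68, frames (16 44 83 17)
83: hit
50: miss, evict 16, frames (44 17 83 50)
17: hit
50: hit
68: miss, evict 44, frames (83 17 50 68)
17: hit
50: hit

{17, 50, 68, 83}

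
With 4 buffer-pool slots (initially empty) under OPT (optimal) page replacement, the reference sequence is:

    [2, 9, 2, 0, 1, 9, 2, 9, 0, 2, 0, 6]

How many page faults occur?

2: miss, frames (2)
9: miss, frames (2 9)
2: hit
0: miss, frames (2 9 0)
1: miss, frames (2 9 0 1)
9: hit
2: hit
9: hit
0: hit
2: hit
0: hit
6: miss, evict 1, frames (2 9 0 6)
Page faults: 5.

5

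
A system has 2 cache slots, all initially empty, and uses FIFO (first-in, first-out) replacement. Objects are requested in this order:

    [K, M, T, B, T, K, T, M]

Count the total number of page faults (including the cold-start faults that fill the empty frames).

7

K: fault, frames (K)
M: fault, frames (K M)
T: fault, evict K, frames (M T)
B: fault, evict M, frames (T B)
T: hit
K: fault, evict T, frames (B K)
T: fault, evict B, frames (K T)
M: fault, evict K, frames (T M)
Page faults: 7.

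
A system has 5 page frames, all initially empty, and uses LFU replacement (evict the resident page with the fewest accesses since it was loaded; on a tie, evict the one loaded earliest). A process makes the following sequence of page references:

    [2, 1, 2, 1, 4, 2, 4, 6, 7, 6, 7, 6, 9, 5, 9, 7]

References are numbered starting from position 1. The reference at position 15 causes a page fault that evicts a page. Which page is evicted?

pos 1: 2 → fault, frames [2]
pos 2: 1 → fault, frames [2, 1]
pos 3: 2 → hit
pos 4: 1 → hit
pos 5: 4 → fault, frames [2, 1, 4]
pos 6: 2 → hit
pos 7: 4 → hit
pos 8: 6 → fault, frames [2, 1, 4, 6]
pos 9: 7 → fault, frames [2, 1, 4, 6, 7]
pos 10: 6 → hit
pos 11: 7 → hit
pos 12: 6 → hit
pos 13: 9 → fault, evict 1, frames [2, 4, 6, 7, 9]
pos 14: 5 → fault, evict 9, frames [2, 4, 6, 7, 5]
pos 15: 9 → fault, evict 5, frames [2, 4, 6, 7, 9]
At position 15, page 5 is evicted.

5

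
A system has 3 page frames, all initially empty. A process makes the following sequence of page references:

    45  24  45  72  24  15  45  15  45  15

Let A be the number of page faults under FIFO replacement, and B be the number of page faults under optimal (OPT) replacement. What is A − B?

1

Under FIFO: F F . F . F F . . . → 5 faults.
Under OPT: F F . F . F . . . . → 4 faults.
A − B = 5 − 4 = 1.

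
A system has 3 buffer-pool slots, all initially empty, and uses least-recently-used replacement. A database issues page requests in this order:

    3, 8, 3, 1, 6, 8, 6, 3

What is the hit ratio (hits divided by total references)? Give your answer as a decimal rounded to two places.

3 -> miss, frames [3]
8 -> miss, frames [3, 8]
3 -> hit
1 -> miss, frames [8, 3, 1]
6 -> miss, evict 8, frames [3, 1, 6]
8 -> miss, evict 3, frames [1, 6, 8]
6 -> hit
3 -> miss, evict 1, frames [8, 6, 3]
Hits: 2 of 8 references → 2/8 = 0.2500.

0.25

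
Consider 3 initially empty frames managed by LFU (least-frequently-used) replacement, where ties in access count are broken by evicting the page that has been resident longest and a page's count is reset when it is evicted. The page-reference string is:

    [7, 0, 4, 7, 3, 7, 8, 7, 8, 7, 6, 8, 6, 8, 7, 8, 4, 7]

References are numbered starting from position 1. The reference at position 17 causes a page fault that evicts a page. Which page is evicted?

pos 1: 7: miss, frames [7]
pos 2: 0: miss, frames [7, 0]
pos 3: 4: miss, frames [7, 0, 4]
pos 4: 7: hit
pos 5: 3: miss, evict 0, frames [7, 4, 3]
pos 6: 7: hit
pos 7: 8: miss, evict 4, frames [7, 3, 8]
pos 8: 7: hit
pos 9: 8: hit
pos 10: 7: hit
pos 11: 6: miss, evict 3, frames [7, 8, 6]
pos 12: 8: hit
pos 13: 6: hit
pos 14: 8: hit
pos 15: 7: hit
pos 16: 8: hit
pos 17: 4: miss, evict 6, frames [7, 8, 4]
At position 17, page 6 is evicted.

6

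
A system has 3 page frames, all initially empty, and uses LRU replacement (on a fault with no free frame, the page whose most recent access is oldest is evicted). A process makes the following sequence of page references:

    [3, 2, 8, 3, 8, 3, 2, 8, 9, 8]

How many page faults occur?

3 -> fault, frames [3]
2 -> fault, frames [3, 2]
8 -> fault, frames [3, 2, 8]
3 -> hit
8 -> hit
3 -> hit
2 -> hit
8 -> hit
9 -> fault, evict 3, frames [2, 8, 9]
8 -> hit
Page faults: 4.

4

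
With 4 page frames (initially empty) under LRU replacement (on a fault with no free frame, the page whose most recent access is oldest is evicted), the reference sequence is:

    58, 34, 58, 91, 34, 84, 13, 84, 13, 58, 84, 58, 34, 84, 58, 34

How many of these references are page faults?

6

58: fault, frames (58)
34: fault, frames (58 34)
58: hit
91: fault, frames (34 58 91)
34: hit
84: fault, frames (58 91 34 84)
13: fault, evict 58, frames (91 34 84 13)
84: hit
13: hit
58: fault, evict 91, frames (34 84 13 58)
84: hit
58: hit
34: hit
84: hit
58: hit
34: hit
Page faults: 6.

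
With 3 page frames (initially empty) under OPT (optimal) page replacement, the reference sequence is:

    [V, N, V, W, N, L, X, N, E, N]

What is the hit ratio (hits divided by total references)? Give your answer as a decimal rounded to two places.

0.40

V -> fault, frames {V}
N -> fault, frames {V,N}
V -> hit
W -> fault, frames {V,N,W}
N -> hit
L -> fault, evict W, frames {V,N,L}
X -> fault, evict L, frames {V,N,X}
N -> hit
E -> fault, evict X, frames {V,N,E}
N -> hit
Hits: 4 of 10 references → 4/10 = 0.4000.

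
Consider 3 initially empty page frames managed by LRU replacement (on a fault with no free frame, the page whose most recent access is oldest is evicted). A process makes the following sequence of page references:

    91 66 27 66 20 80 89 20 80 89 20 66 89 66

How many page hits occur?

7

91 -> miss, frames {91}
66 -> miss, frames {91,66}
27 -> miss, frames {91,66,27}
66 -> hit
20 -> miss, evict 91, frames {27,66,20}
80 -> miss, evict 27, frames {66,20,80}
89 -> miss, evict 66, frames {20,80,89}
20 -> hit
80 -> hit
89 -> hit
20 -> hit
66 -> miss, evict 80, frames {89,20,66}
89 -> hit
66 -> hit
Hits: 7.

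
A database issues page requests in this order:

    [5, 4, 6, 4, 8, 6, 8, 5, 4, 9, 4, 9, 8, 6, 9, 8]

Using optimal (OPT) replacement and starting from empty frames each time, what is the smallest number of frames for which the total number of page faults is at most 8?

f=1: 16 faults
f=2: 10 faults
f=3: 7 faults
f=4: 5 faults
f=5: 5 faults
Smallest f with faults ≤ 8 is 3.

3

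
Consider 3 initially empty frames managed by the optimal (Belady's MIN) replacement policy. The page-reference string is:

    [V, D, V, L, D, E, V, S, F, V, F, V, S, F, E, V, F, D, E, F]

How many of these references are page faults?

V -> fault, frames [V]
D -> fault, frames [V, D]
V -> hit
L -> fault, frames [V, D, L]
D -> hit
E -> fault, evict L, frames [V, D, E]
V -> hit
S -> fault, evict D, frames [V, E, S]
F -> fault, evict E, frames [V, S, F]
V -> hit
F -> hit
V -> hit
S -> hit
F -> hit
E -> fault, evict S, frames [V, F, E]
V -> hit
F -> hit
D -> fault, evict V, frames [F, E, D]
E -> hit
F -> hit
Page faults: 8.

8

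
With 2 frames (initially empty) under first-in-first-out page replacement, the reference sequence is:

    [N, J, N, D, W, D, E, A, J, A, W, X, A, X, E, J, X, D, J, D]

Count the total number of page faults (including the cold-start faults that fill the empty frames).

15

N → fault, frames (N)
J → fault, frames (N J)
N → hit
D → fault, evict N, frames (J D)
W → fault, evict J, frames (D W)
D → hit
E → fault, evict D, frames (W E)
A → fault, evict W, frames (E A)
J → fault, evict E, frames (A J)
A → hit
W → fault, evict A, frames (J W)
X → fault, evict J, frames (W X)
A → fault, evict W, frames (X A)
X → hit
E → fault, evict X, frames (A E)
J → fault, evict A, frames (E J)
X → fault, evict E, frames (J X)
D → fault, evict J, frames (X D)
J → fault, evict X, frames (D J)
D → hit
Page faults: 15.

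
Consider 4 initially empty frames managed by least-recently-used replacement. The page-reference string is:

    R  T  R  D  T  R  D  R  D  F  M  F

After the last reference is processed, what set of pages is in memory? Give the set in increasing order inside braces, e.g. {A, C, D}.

{D, F, M, R}

R: fault, frames [R]
T: fault, frames [R, T]
R: hit
D: fault, frames [T, R, D]
T: hit
R: hit
D: hit
R: hit
D: hit
F: fault, frames [T, R, D, F]
M: fault, evict T, frames [R, D, F, M]
F: hit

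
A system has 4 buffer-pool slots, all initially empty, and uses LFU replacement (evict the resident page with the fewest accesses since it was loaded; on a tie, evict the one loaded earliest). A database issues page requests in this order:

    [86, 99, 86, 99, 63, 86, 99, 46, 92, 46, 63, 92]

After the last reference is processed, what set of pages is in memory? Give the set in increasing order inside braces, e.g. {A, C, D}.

86 -> fault, frames {86}
99 -> fault, frames {86,99}
86 -> hit
99 -> hit
63 -> fault, frames {86,99,63}
86 -> hit
99 -> hit
46 -> fault, frames {86,99,63,46}
92 -> fault, evict 63, frames {86,99,46,92}
46 -> hit
63 -> fault, evict 92, frames {86,99,46,63}
92 -> fault, evict 63, frames {86,99,46,92}

{46, 86, 92, 99}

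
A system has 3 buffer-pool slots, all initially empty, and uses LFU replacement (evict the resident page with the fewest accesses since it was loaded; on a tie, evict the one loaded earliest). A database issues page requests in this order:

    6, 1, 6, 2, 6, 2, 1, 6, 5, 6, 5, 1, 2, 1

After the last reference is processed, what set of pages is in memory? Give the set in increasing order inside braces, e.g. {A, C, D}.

{1, 5, 6}

6: fault, frames [6]
1: fault, frames [6, 1]
6: hit
2: fault, frames [6, 1, 2]
6: hit
2: hit
1: hit
6: hit
5: fault, evict 1, frames [6, 2, 5]
6: hit
5: hit
1: fault, evict 2, frames [6, 5, 1]
2: fault, evict 1, frames [6, 5, 2]
1: fault, evict 2, frames [6, 5, 1]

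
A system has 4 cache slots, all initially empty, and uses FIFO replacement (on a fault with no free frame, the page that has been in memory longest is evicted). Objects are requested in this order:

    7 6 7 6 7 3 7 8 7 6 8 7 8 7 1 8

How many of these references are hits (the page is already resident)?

11

7: fault, frames (7)
6: fault, frames (7 6)
7: hit
6: hit
7: hit
3: fault, frames (7 6 3)
7: hit
8: fault, frames (7 6 3 8)
7: hit
6: hit
8: hit
7: hit
8: hit
7: hit
1: fault, evict 7, frames (6 3 8 1)
8: hit
Hits: 11.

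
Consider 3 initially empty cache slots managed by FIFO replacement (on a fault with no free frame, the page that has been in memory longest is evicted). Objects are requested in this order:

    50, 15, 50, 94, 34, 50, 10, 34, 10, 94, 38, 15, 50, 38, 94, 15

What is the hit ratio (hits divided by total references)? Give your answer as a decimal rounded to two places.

50 → fault, frames [50]
15 → fault, frames [50, 15]
50 → hit
94 → fault, frames [50, 15, 94]
34 → fault, evict 50, frames [15, 94, 34]
50 → fault, evict 15, frames [94, 34, 50]
10 → fault, evict 94, frames [34, 50, 10]
34 → hit
10 → hit
94 → fault, evict 34, frames [50, 10, 94]
38 → fault, evict 50, frames [10, 94, 38]
15 → fault, evict 10, frames [94, 38, 15]
50 → fault, evict 94, frames [38, 15, 50]
38 → hit
94 → fault, evict 38, frames [15, 50, 94]
15 → hit
Hits: 5 of 16 references → 5/16 = 0.3125.

0.31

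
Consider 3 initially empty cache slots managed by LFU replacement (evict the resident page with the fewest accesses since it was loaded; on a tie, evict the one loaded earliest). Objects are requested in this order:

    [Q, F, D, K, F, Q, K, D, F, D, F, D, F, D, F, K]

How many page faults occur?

6

Q: miss, frames [Q]
F: miss, frames [Q, F]
D: miss, frames [Q, F, D]
K: miss, evict Q, frames [F, D, K]
F: hit
Q: miss, evict D, frames [F, K, Q]
K: hit
D: miss, evict Q, frames [F, K, D]
F: hit
D: hit
F: hit
D: hit
F: hit
D: hit
F: hit
K: hit
Page faults: 6.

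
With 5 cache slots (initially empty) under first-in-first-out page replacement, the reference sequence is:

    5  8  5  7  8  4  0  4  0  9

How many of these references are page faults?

5 → miss, frames [5]
8 → miss, frames [5, 8]
5 → hit
7 → miss, frames [5, 8, 7]
8 → hit
4 → miss, frames [5, 8, 7, 4]
0 → miss, frames [5, 8, 7, 4, 0]
4 → hit
0 → hit
9 → miss, evict 5, frames [8, 7, 4, 0, 9]
Page faults: 6.

6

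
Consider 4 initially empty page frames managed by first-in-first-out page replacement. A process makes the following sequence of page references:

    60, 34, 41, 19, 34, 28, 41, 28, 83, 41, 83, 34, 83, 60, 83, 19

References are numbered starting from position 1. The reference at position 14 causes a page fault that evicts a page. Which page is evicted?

pos 1: 60 → miss, frames (60)
pos 2: 34 → miss, frames (60 34)
pos 3: 41 → miss, frames (60 34 41)
pos 4: 19 → miss, frames (60 34 41 19)
pos 5: 34 → hit
pos 6: 28 → miss, evict 60, frames (34 41 19 28)
pos 7: 41 → hit
pos 8: 28 → hit
pos 9: 83 → miss, evict 34, frames (41 19 28 83)
pos 10: 41 → hit
pos 11: 83 → hit
pos 12: 34 → miss, evict 41, frames (19 28 83 34)
pos 13: 83 → hit
pos 14: 60 → miss, evict 19, frames (28 83 34 60)
At position 14, page 19 is evicted.

19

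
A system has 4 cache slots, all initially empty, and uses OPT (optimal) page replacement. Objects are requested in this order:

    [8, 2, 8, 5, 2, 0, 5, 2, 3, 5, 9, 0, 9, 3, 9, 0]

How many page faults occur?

6

8 -> fault, frames (8)
2 -> fault, frames (8 2)
8 -> hit
5 -> fault, frames (8 2 5)
2 -> hit
0 -> fault, frames (8 2 5 0)
5 -> hit
2 -> hit
3 -> fault, evict 2, frames (8 5 0 3)
5 -> hit
9 -> fault, evict 5, frames (8 0 3 9)
0 -> hit
9 -> hit
3 -> hit
9 -> hit
0 -> hit
Page faults: 6.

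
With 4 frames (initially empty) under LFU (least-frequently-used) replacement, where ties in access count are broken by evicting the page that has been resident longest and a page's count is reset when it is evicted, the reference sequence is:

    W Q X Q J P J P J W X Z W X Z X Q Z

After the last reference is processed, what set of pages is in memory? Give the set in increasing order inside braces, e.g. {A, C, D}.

{J, P, Q, Z}

W: miss, frames [W]
Q: miss, frames [W, Q]
X: miss, frames [W, Q, X]
Q: hit
J: miss, frames [W, Q, X, J]
P: miss, evict W, frames [Q, X, J, P]
J: hit
P: hit
J: hit
W: miss, evict X, frames [Q, J, P, W]
X: miss, evict W, frames [Q, J, P, X]
Z: miss, evict X, frames [Q, J, P, Z]
W: miss, evict Z, frames [Q, J, P, W]
X: miss, evict W, frames [Q, J, P, X]
Z: miss, evict X, frames [Q, J, P, Z]
X: miss, evict Z, frames [Q, J, P, X]
Q: hit
Z: miss, evict X, frames [Q, J, P, Z]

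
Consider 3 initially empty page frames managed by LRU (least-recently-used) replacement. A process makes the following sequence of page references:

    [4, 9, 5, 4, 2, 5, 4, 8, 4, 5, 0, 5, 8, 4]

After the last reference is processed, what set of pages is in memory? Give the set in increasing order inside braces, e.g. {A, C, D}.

{4, 5, 8}

4: fault, frames (4)
9: fault, frames (4 9)
5: fault, frames (4 9 5)
4: hit
2: fault, evict 9, frames (5 4 2)
5: hit
4: hit
8: fault, evict 2, frames (5 4 8)
4: hit
5: hit
0: fault, evict 8, frames (4 5 0)
5: hit
8: fault, evict 4, frames (0 5 8)
4: fault, evict 0, frames (5 8 4)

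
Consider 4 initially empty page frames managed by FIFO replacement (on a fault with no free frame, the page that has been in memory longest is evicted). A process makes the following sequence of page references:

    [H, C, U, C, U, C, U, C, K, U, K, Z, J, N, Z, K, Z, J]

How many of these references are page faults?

7

H -> miss, frames (H)
C -> miss, frames (H C)
U -> miss, frames (H C U)
C -> hit
U -> hit
C -> hit
U -> hit
C -> hit
K -> miss, frames (H C U K)
U -> hit
K -> hit
Z -> miss, evict H, frames (C U K Z)
J -> miss, evict C, frames (U K Z J)
N -> miss, evict U, frames (K Z J N)
Z -> hit
K -> hit
Z -> hit
J -> hit
Page faults: 7.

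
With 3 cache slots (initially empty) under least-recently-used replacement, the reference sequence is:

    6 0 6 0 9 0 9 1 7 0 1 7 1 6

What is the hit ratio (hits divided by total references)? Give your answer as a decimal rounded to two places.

0.50

6 -> miss, frames (6)
0 -> miss, frames (6 0)
6 -> hit
0 -> hit
9 -> miss, frames (6 0 9)
0 -> hit
9 -> hit
1 -> miss, evict 6, frames (0 9 1)
7 -> miss, evict 0, frames (9 1 7)
0 -> miss, evict 9, frames (1 7 0)
1 -> hit
7 -> hit
1 -> hit
6 -> miss, evict 0, frames (7 1 6)
Hits: 7 of 14 references → 7/14 = 0.5000.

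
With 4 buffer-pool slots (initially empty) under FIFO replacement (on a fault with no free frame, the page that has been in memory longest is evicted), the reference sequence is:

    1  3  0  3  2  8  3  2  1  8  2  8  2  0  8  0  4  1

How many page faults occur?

7

1 -> miss, frames {1}
3 -> miss, frames {1,3}
0 -> miss, frames {1,3,0}
3 -> hit
2 -> miss, frames {1,3,0,2}
8 -> miss, evict 1, frames {3,0,2,8}
3 -> hit
2 -> hit
1 -> miss, evict 3, frames {0,2,8,1}
8 -> hit
2 -> hit
8 -> hit
2 -> hit
0 -> hit
8 -> hit
0 -> hit
4 -> miss, evict 0, frames {2,8,1,4}
1 -> hit
Page faults: 7.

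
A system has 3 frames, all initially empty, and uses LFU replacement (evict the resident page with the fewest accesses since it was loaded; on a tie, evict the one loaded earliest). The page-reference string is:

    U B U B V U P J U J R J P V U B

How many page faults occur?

U → fault, frames {U}
B → fault, frames {U,B}
U → hit
B → hit
V → fault, frames {U,B,V}
U → hit
P → fault, evict V, frames {U,B,P}
J → fault, evict P, frames {U,B,J}
U → hit
J → hit
R → fault, evict B, frames {U,J,R}
J → hit
P → fault, evict R, frames {U,J,P}
V → fault, evict P, frames {U,J,V}
U → hit
B → fault, evict V, frames {U,J,B}
Page faults: 9.

9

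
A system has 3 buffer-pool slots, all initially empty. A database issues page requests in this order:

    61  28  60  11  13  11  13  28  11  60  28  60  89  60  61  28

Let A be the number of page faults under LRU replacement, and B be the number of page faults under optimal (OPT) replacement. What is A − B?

2

Under LRU: F F F F F . . F . F . . F . F F → 10 faults.
Under OPT: F F F F F . . . . F . . F . F . → 8 faults.
A − B = 10 − 8 = 2.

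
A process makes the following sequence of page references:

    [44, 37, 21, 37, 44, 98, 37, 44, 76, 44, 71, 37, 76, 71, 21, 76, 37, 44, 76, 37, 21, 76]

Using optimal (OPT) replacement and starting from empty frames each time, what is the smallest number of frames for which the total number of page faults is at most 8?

4

f=1: 22 faults
f=2: 15 faults
f=3: 9 faults
f=4: 7 faults
f=5: 6 faults
f=6: 6 faults
Smallest f with faults ≤ 8 is 4.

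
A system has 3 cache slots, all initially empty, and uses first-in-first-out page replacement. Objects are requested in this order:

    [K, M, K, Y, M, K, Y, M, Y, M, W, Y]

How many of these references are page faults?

4

K -> fault, frames [K]
M -> fault, frames [K, M]
K -> hit
Y -> fault, frames [K, M, Y]
M -> hit
K -> hit
Y -> hit
M -> hit
Y -> hit
M -> hit
W -> fault, evict K, frames [M, Y, W]
Y -> hit
Page faults: 4.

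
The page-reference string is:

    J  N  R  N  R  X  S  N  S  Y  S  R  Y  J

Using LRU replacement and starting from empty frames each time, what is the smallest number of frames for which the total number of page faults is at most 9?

f=1: 14 faults
f=2: 10 faults
f=3: 9 faults
f=4: 8 faults
f=5: 7 faults
f=6: 6 faults
Smallest f with faults ≤ 9 is 3.

3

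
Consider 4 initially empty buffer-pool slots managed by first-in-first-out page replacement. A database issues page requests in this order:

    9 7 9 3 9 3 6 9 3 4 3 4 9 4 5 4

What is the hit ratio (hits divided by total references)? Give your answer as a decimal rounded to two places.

0.56

9: miss, frames {9}
7: miss, frames {9,7}
9: hit
3: miss, frames {9,7,3}
9: hit
3: hit
6: miss, frames {9,7,3,6}
9: hit
3: hit
4: miss, evict 9, frames {7,3,6,4}
3: hit
4: hit
9: miss, evict 7, frames {3,6,4,9}
4: hit
5: miss, evict 3, frames {6,4,9,5}
4: hit
Hits: 9 of 16 references → 9/16 = 0.5625.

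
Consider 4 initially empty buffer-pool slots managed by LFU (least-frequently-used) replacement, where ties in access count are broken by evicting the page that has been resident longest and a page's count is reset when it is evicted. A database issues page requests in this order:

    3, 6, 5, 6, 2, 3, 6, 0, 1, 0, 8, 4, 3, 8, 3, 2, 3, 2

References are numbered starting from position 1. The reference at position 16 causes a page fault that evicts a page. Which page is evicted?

pos 1: 3 -> fault, frames [3]
pos 2: 6 -> fault, frames [3, 6]
pos 3: 5 -> fault, frames [3, 6, 5]
pos 4: 6 -> hit
pos 5: 2 -> fault, frames [3, 6, 5, 2]
pos 6: 3 -> hit
pos 7: 6 -> hit
pos 8: 0 -> fault, evict 5, frames [3, 6, 2, 0]
pos 9: 1 -> fault, evict 2, frames [3, 6, 0, 1]
pos 10: 0 -> hit
pos 11: 8 -> fault, evict 1, frames [3, 6, 0, 8]
pos 12: 4 -> fault, evict 8, frames [3, 6, 0, 4]
pos 13: 3 -> hit
pos 14: 8 -> fault, evict 4, frames [3, 6, 0, 8]
pos 15: 3 -> hit
pos 16: 2 -> fault, evict 8, frames [3, 6, 0, 2]
At position 16, page 8 is evicted.

8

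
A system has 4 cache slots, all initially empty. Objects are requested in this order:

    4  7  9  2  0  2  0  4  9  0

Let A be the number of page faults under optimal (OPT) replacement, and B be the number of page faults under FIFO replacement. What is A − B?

-1

Under OPT: F F F F F . . . . . → 5 faults.
Under FIFO: F F F F F . . F . . → 6 faults.
A − B = 5 − 6 = -1.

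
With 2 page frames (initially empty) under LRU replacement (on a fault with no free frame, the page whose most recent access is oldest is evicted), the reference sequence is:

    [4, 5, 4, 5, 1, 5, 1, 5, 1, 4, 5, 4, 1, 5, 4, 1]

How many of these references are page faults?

9

4 -> fault, frames (4)
5 -> fault, frames (4 5)
4 -> hit
5 -> hit
1 -> fault, evict 4, frames (5 1)
5 -> hit
1 -> hit
5 -> hit
1 -> hit
4 -> fault, evict 5, frames (1 4)
5 -> fault, evict 1, frames (4 5)
4 -> hit
1 -> fault, evict 5, frames (4 1)
5 -> fault, evict 4, frames (1 5)
4 -> fault, evict 1, frames (5 4)
1 -> fault, evict 5, frames (4 1)
Page faults: 9.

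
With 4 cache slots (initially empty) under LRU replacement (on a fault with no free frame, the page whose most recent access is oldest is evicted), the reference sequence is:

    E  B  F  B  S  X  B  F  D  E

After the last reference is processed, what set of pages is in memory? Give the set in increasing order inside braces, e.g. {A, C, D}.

{B, D, E, F}

E -> fault, frames [E]
B -> fault, frames [E, B]
F -> fault, frames [E, B, F]
B -> hit
S -> fault, frames [E, F, B, S]
X -> fault, evict E, frames [F, B, S, X]
B -> hit
F -> hit
D -> fault, evict S, frames [X, B, F, D]
E -> fault, evict X, frames [B, F, D, E]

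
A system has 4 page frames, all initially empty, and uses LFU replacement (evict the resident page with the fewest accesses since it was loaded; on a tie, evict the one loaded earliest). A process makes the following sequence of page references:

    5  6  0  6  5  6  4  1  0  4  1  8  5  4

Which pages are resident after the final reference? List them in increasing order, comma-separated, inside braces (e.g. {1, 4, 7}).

{4, 5, 6, 8}

5 -> miss, frames [5]
6 -> miss, frames [5, 6]
0 -> miss, frames [5, 6, 0]
6 -> hit
5 -> hit
6 -> hit
4 -> miss, frames [5, 6, 0, 4]
1 -> miss, evict 0, frames [5, 6, 4, 1]
0 -> miss, evict 4, frames [5, 6, 1, 0]
4 -> miss, evict 1, frames [5, 6, 0, 4]
1 -> miss, evict 0, frames [5, 6, 4, 1]
8 -> miss, evict 4, frames [5, 6, 1, 8]
5 -> hit
4 -> miss, evict 1, frames [5, 6, 8, 4]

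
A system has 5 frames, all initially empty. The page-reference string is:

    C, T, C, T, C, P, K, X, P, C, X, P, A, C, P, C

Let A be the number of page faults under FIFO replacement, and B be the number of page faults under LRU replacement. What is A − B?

Under FIFO: F F . . . F F F . . . . F F . . → 7 faults.
Under LRU: F F . . . F F F . . . . F . . . → 6 faults.
A − B = 7 − 6 = 1.

1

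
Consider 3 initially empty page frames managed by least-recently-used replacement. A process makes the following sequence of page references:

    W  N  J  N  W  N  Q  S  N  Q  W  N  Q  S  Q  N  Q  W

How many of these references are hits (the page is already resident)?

W -> fault, frames {W}
N -> fault, frames {W,N}
J -> fault, frames {W,N,J}
N -> hit
W -> hit
N -> hit
Q -> fault, evict J, frames {W,N,Q}
S -> fault, evict W, frames {N,Q,S}
N -> hit
Q -> hit
W -> fault, evict S, frames {N,Q,W}
N -> hit
Q -> hit
S -> fault, evict W, frames {N,Q,S}
Q -> hit
N -> hit
Q -> hit
W -> fault, evict S, frames {N,Q,W}
Hits: 10.

10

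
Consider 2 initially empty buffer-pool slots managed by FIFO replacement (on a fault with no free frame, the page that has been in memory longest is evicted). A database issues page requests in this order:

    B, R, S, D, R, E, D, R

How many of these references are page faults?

B → fault, frames {B}
R → fault, frames {B,R}
S → fault, evict B, frames {R,S}
D → fault, evict R, frames {S,D}
R → fault, evict S, frames {D,R}
E → fault, evict D, frames {R,E}
D → fault, evict R, frames {E,D}
R → fault, evict E, frames {D,R}
Page faults: 8.

8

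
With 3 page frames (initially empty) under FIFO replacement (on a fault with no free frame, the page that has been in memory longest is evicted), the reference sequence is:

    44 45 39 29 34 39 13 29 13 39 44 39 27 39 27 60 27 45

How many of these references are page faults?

44: fault, frames [44]
45: fault, frames [44, 45]
39: fault, frames [44, 45, 39]
29: fault, evict 44, frames [45, 39, 29]
34: fault, evict 45, frames [39, 29, 34]
39: hit
13: fault, evict 39, frames [29, 34, 13]
29: hit
13: hit
39: fault, evict 29, frames [34, 13, 39]
44: fault, evict 34, frames [13, 39, 44]
39: hit
27: fault, evict 13, frames [39, 44, 27]
39: hit
27: hit
60: fault, evict 39, frames [44, 27, 60]
27: hit
45: fault, evict 44, frames [27, 60, 45]
Page faults: 11.

11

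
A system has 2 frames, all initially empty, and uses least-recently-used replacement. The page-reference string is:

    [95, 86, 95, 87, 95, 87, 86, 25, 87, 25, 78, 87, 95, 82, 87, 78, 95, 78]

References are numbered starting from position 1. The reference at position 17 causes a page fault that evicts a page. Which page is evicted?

87

pos 1: 95: fault, frames {95}
pos 2: 86: fault, frames {95,86}
pos 3: 95: hit
pos 4: 87: fault, evict 86, frames {95,87}
pos 5: 95: hit
pos 6: 87: hit
pos 7: 86: fault, evict 95, frames {87,86}
pos 8: 25: fault, evict 87, frames {86,25}
pos 9: 87: fault, evict 86, frames {25,87}
pos 10: 25: hit
pos 11: 78: fault, evict 87, frames {25,78}
pos 12: 87: fault, evict 25, frames {78,87}
pos 13: 95: fault, evict 78, frames {87,95}
pos 14: 82: fault, evict 87, frames {95,82}
pos 15: 87: fault, evict 95, frames {82,87}
pos 16: 78: fault, evict 82, frames {87,78}
pos 17: 95: fault, evict 87, frames {78,95}
At position 17, page 87 is evicted.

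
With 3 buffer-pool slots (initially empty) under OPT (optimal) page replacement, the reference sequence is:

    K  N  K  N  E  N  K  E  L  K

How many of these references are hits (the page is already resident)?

K: fault, frames {K}
N: fault, frames {K,N}
K: hit
N: hit
E: fault, frames {K,N,E}
N: hit
K: hit
E: hit
L: fault, evict E, frames {K,N,L}
K: hit
Hits: 6.

6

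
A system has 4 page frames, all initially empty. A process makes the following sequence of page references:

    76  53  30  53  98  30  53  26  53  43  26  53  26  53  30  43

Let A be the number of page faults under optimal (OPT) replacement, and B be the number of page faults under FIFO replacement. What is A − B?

-2

Under OPT: F F F . F . . F . F . . . . . . → 6 faults.
Under FIFO: F F F . F . . F . F . F . . F . → 8 faults.
A − B = 6 − 8 = -2.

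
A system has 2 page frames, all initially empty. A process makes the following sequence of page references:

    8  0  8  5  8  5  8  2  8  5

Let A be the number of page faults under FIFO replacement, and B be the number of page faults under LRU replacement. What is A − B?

1

Under FIFO: F F . F F . . F . F → 6 faults.
Under LRU: F F . F . . . F . F → 5 faults.
A − B = 6 − 5 = 1.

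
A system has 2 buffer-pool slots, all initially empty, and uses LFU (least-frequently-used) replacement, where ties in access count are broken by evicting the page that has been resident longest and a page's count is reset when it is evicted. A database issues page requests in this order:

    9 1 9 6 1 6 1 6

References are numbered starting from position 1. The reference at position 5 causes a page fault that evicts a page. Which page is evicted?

pos 1: 9 → miss, frames {9}
pos 2: 1 → miss, frames {9,1}
pos 3: 9 → hit
pos 4: 6 → miss, evict 1, frames {9,6}
pos 5: 1 → miss, evict 6, frames {9,1}
At position 5, page 6 is evicted.

6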